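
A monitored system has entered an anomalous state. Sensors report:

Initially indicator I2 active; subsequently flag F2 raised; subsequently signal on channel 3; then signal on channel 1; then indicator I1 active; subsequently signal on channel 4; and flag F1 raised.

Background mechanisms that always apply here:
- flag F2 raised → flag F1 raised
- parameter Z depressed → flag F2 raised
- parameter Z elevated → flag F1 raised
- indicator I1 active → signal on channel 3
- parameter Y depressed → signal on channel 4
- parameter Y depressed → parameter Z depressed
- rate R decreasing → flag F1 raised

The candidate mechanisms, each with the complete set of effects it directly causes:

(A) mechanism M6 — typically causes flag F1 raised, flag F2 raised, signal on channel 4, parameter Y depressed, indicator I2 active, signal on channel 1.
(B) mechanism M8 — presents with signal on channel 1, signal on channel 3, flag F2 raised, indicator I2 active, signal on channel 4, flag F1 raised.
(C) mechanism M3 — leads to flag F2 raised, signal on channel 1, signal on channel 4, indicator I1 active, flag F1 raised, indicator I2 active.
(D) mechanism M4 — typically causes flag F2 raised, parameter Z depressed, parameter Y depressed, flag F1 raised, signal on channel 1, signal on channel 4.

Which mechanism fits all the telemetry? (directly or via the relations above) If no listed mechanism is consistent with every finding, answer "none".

Testing each hypothesis:
(A) mechanism M6 — indicator I2 active match; flag F2 raised match; signal on channel 3 miss; signal on channel 1 match; indicator I1 active miss; signal on channel 4 match; flag F1 raised match
(B) mechanism M8 — indicator I2 active match; flag F2 raised match; signal on channel 3 match; signal on channel 1 match; indicator I1 active miss; signal on channel 4 match; flag F1 raised match
(C) mechanism M3 — accounts for every observation (signal on channel 3 by indicator I1 active → signal on channel 3)
(D) mechanism M4 — indicator I2 active miss; flag F2 raised match; signal on channel 3 miss; signal on channel 1 match; indicator I1 active miss; signal on channel 4 match; flag F1 raised match
Only (C) is consistent with every observation.

C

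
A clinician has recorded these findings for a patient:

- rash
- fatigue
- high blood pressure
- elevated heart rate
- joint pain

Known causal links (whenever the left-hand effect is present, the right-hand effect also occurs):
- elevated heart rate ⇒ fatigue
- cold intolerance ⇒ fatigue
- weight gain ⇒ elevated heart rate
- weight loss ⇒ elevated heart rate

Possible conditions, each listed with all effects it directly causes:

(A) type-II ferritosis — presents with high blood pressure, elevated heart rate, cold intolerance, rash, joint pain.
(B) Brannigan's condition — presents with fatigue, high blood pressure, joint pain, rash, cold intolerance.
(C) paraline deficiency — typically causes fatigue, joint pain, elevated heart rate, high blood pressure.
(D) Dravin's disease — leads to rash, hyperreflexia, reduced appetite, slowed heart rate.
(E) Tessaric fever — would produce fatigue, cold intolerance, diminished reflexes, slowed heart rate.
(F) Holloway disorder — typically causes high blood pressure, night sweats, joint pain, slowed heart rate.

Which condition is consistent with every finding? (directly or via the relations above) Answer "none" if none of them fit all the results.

A

Testing each hypothesis:
(A) type-II ferritosis — accounts for every observation (fatigue through elevated heart rate → fatigue)
(B) Brannigan's condition — does not account for elevated heart rate
(C) paraline deficiency — rash NO; fatigue yes; high blood pressure yes; elevated heart rate yes; joint pain yes
(D) Dravin's disease — rash yes; fatigue NO; high blood pressure NO; elevated heart rate NO; joint pain NO
(E) Tessaric fever — rash NO; fatigue yes; high blood pressure NO; elevated heart rate NO; joint pain NO
(F) Holloway disorder — fails on rash, fatigue, elevated heart rate (predicts slowed heart rate, not elevated heart rate)
Only (A) is consistent with every observation.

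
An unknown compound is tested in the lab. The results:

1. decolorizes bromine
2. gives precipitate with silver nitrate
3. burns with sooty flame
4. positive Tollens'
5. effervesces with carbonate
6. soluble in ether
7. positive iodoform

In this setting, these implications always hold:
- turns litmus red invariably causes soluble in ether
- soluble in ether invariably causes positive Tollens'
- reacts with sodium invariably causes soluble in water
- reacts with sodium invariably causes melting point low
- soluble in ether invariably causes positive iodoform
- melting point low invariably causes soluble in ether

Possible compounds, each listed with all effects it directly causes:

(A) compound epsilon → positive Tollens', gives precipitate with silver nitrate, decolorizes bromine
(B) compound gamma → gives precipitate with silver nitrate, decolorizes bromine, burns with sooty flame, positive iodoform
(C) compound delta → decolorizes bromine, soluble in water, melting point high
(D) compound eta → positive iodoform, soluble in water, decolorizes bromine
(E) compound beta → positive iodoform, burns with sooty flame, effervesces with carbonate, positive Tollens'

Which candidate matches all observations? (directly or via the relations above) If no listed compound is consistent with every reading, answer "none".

For each candidate, compare predicted effects to what was observed:
(A) compound epsilon — decolorizes bromine ✓; gives precipitate with silver nitrate ✓; burns with sooty flame ✗; positive Tollens' ✓; effervesces with carbonate ✗; soluble in ether ✗; positive iodoform ✗
(B) compound gamma — does not account for positive Tollens', effervesces with carbonate, soluble in ether
(C) compound delta — decolorizes bromine ✓; gives precipitate with silver nitrate ✗; burns with sooty flame ✗; positive Tollens' ✗; effervesces with carbonate ✗; soluble in ether ✗; positive iodoform ✗
(D) compound eta — decolorizes bromine ✓; gives precipitate with silver nitrate ✗; burns with sooty flame ✗; positive Tollens' ✗; effervesces with carbonate ✗; soluble in ether ✗; positive iodoform ✓
(E) compound beta — decolorizes bromine ✗; gives precipitate with silver nitrate ✗; burns with sooty flame ✓; positive Tollens' ✓; effervesces with carbonate ✓; soluble in ether ✗; positive iodoform ✓
None of the listed candidates fits everything.

none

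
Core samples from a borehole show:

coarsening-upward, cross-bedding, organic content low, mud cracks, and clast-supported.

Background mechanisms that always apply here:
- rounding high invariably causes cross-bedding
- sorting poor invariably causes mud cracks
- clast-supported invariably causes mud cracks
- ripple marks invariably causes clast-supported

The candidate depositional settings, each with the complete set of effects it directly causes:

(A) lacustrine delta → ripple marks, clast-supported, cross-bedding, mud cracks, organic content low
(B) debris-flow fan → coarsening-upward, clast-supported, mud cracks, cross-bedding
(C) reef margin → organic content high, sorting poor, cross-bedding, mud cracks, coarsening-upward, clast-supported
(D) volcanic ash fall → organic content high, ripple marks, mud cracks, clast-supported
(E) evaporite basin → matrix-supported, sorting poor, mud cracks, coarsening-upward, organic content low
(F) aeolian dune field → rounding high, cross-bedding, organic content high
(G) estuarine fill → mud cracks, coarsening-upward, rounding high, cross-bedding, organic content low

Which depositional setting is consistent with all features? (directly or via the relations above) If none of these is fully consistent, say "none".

none

Per-candidate check:
(A) lacustrine delta — does not account for coarsening-upward
(B) debris-flow fan — coarsening-upward ✓; cross-bedding ✓; organic content low ✗; mud cracks ✓; clast-supported ✓
(C) reef margin — coarsening-upward ✓; cross-bedding ✓; organic content low ✗; mud cracks ✓; clast-supported ✓
(D) volcanic ash fall — coarsening-upward ✗; cross-bedding ✗; organic content low ✗; mud cracks ✓; clast-supported ✓
(E) evaporite basin — coarsening-upward ✓; cross-bedding ✗; organic content low ✓; mud cracks ✓; clast-supported ✗
(F) aeolian dune field — fails on coarsening-upward, organic content low, mud cracks, clast-supported (predicts organic content high, not organic content low)
(G) estuarine fill — does not account for clast-supported
No candidate is consistent with all observations.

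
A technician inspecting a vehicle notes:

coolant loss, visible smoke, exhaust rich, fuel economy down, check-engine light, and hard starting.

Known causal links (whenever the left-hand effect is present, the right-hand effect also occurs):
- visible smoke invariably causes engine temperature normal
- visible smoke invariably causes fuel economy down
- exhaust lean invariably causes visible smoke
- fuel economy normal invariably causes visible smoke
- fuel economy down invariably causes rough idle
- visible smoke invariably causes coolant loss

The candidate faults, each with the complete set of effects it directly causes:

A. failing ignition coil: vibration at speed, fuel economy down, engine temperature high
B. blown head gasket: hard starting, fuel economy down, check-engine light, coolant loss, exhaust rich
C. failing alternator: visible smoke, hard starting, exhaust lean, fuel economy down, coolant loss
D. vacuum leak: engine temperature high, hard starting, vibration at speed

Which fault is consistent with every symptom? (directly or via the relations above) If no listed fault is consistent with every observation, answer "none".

none

Testing each hypothesis:
(A) failing ignition coil — coolant loss ✗; visible smoke ✗; exhaust rich ✗; fuel economy down ✓; check-engine light ✗; hard starting ✗
(B) blown head gasket — does not account for visible smoke
(C) failing alternator — fails on exhaust rich, check-engine light (predicts exhaust lean, not exhaust rich)
(D) vacuum leak — coolant loss ✗; visible smoke ✗; exhaust rich ✗; fuel economy down ✗; check-engine light ✗; hard starting ✓
No candidate is consistent with all observations.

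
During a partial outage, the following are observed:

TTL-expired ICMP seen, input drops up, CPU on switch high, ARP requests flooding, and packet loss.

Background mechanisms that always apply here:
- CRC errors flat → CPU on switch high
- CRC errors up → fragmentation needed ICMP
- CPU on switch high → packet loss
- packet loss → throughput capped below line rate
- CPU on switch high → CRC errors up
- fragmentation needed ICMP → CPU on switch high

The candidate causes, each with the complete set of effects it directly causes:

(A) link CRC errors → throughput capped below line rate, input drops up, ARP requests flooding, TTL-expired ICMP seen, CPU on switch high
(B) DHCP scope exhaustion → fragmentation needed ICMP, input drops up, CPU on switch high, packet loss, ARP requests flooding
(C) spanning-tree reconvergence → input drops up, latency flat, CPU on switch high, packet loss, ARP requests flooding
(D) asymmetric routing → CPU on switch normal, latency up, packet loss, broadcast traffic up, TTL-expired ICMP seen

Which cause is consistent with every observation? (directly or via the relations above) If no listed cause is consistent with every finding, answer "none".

Per-candidate check:
(A) link CRC errors — accounts for every observation (packet loss via CPU on switch high → packet loss)
(B) DHCP scope exhaustion — does not account for TTL-expired ICMP seen
(C) spanning-tree reconvergence — TTL-expired ICMP seen miss; input drops up match; CPU on switch high match; ARP requests flooding match; packet loss match
(D) asymmetric routing — fails on input drops up, CPU on switch high, ARP requests flooding (predicts CPU on switch normal, not CPU on switch high)
Only (A) is consistent with every observation.

A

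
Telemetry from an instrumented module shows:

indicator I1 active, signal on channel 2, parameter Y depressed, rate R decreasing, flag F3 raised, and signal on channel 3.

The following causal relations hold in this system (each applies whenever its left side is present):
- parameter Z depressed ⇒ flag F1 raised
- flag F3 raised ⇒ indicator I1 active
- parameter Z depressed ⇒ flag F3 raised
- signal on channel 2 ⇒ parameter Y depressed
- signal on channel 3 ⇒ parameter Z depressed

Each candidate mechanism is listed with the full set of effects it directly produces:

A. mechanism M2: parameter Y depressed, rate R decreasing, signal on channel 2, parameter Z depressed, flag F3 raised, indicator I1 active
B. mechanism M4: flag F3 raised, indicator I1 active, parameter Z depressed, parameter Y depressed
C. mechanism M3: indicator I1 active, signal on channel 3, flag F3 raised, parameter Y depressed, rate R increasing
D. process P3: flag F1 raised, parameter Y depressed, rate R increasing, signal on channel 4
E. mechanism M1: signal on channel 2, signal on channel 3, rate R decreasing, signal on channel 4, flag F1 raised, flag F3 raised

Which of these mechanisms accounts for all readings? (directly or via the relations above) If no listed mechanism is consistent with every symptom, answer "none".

Testing each hypothesis:
(A) mechanism M2 — indicator I1 active yes; signal on channel 2 yes; parameter Y depressed yes; rate R decreasing yes; flag F3 raised yes; signal on channel 3 NO
(B) mechanism M4 — indicator I1 active yes; signal on channel 2 NO; parameter Y depressed yes; rate R decreasing NO; flag F3 raised yes; signal on channel 3 NO
(C) mechanism M3 — indicator I1 active yes; signal on channel 2 NO; parameter Y depressed yes; rate R decreasing NO; flag F3 raised yes; signal on channel 3 yes
(D) process P3 — fails on indicator I1 active, signal on channel 2, rate R decreasing, flag F3 raised, signal on channel 3 (predicts rate R increasing, not rate R decreasing)
(E) mechanism M1 — indicator I1 active yes (via flag F3 raised → indicator I1 active); signal on channel 2 yes; parameter Y depressed yes (via signal on channel 2 → parameter Y depressed); rate R decreasing yes; flag F3 raised yes; signal on channel 3 yes
(E) alone accounts for all the evidence.

E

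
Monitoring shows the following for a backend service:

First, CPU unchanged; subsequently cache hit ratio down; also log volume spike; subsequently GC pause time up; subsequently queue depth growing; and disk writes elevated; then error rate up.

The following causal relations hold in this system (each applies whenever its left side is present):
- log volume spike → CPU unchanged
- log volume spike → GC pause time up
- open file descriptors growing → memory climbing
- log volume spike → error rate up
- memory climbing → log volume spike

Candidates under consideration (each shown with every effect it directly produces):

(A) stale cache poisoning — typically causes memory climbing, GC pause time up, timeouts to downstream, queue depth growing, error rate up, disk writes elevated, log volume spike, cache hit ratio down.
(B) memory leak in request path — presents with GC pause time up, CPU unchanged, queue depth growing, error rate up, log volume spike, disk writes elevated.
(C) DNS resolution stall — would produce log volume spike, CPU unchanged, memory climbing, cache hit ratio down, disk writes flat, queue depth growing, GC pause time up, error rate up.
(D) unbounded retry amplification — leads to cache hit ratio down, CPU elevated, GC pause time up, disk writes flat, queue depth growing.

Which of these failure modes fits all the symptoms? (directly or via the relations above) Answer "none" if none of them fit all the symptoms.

Per-candidate check:
(A) stale cache poisoning — CPU unchanged ✓ (by log volume spike → CPU unchanged); cache hit ratio down ✓; log volume spike ✓; GC pause time up ✓; queue depth growing ✓; disk writes elevated ✓; error rate up ✓
(B) memory leak in request path — CPU unchanged ✓; cache hit ratio down ✗; log volume spike ✓; GC pause time up ✓; queue depth growing ✓; disk writes elevated ✓; error rate up ✓
(C) DNS resolution stall — CPU unchanged ✓; cache hit ratio down ✓; log volume spike ✓; GC pause time up ✓; queue depth growing ✓; disk writes elevated ✗; error rate up ✓
(D) unbounded retry amplification — CPU unchanged ✗; cache hit ratio down ✓; log volume spike ✗; GC pause time up ✓; queue depth growing ✓; disk writes elevated ✗; error rate up ✗
(A) alone accounts for all the evidence.

A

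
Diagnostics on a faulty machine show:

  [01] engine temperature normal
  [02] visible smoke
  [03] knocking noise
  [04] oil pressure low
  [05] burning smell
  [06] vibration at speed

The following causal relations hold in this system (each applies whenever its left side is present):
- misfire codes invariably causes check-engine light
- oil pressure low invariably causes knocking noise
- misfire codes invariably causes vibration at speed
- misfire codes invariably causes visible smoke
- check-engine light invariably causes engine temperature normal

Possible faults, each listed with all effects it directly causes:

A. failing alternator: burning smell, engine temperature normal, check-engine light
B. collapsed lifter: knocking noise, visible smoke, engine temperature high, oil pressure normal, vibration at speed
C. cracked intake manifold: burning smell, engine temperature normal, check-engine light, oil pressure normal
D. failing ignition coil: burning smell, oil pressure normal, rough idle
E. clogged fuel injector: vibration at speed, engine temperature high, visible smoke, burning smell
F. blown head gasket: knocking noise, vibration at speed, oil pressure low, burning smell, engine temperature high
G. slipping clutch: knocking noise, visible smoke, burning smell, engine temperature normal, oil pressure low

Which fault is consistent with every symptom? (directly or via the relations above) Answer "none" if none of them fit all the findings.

Checking each candidate against the observations:
(A) failing alternator — does not account for visible smoke, knocking noise, oil pressure low, vibration at speed
(B) collapsed lifter — engine temperature normal miss; visible smoke match; knocking noise match; oil pressure low miss; burning smell miss; vibration at speed match
(C) cracked intake manifold — engine temperature normal match; visible smoke miss; knocking noise miss; oil pressure low miss; burning smell match; vibration at speed miss
(D) failing ignition coil — engine temperature normal miss; visible smoke miss; knocking noise miss; oil pressure low miss; burning smell match; vibration at speed miss
(E) clogged fuel injector — engine temperature normal miss; visible smoke match; knocking noise miss; oil pressure low miss; burning smell match; vibration at speed match
(F) blown head gasket — fails on engine temperature normal, visible smoke (predicts engine temperature high, not engine temperature normal)
(G) slipping clutch — engine temperature normal match; visible smoke match; knocking noise match; oil pressure low match; burning smell match; vibration at speed miss
None of the listed candidates fits everything.

none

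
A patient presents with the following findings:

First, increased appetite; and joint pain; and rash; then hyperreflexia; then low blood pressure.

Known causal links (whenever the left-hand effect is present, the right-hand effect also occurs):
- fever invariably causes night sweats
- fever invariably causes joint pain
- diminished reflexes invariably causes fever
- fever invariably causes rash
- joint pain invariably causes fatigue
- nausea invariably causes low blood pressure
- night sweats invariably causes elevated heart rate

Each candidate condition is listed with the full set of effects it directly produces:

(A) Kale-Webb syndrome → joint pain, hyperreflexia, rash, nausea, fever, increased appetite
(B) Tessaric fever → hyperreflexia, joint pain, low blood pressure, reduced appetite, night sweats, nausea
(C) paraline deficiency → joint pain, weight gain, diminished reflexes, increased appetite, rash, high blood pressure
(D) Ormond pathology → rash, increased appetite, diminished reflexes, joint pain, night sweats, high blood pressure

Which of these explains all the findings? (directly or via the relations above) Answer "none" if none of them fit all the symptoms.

A

Per-candidate check:
(A) Kale-Webb syndrome — increased appetite yes; joint pain yes; rash yes; hyperreflexia yes; low blood pressure yes (via nausea → low blood pressure)
(B) Tessaric fever — fails on increased appetite, rash (predicts reduced appetite, not increased appetite)
(C) paraline deficiency — increased appetite yes; joint pain yes; rash yes; hyperreflexia NO; low blood pressure NO
(D) Ormond pathology — fails on hyperreflexia, low blood pressure (predicts diminished reflexes, not hyperreflexia; predicts high blood pressure, not low blood pressure)
Only (A) is consistent with every observation.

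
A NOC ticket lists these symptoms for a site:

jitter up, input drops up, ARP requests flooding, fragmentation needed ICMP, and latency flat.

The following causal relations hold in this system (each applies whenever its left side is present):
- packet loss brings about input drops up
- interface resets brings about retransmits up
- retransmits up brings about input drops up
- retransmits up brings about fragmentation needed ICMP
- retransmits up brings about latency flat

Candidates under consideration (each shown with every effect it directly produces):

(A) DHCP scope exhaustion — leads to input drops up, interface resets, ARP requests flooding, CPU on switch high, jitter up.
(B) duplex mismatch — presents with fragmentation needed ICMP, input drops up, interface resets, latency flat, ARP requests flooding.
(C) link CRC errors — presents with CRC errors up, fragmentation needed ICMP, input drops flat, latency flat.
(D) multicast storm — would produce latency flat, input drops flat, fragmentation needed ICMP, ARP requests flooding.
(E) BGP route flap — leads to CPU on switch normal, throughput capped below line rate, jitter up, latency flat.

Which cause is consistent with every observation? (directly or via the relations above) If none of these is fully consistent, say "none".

A

Testing each hypothesis:
(A) DHCP scope exhaustion — jitter up match; input drops up match; ARP requests flooding match; fragmentation needed ICMP match (via interface resets → retransmits up → fragmentation needed ICMP); latency flat match (via interface resets → retransmits up → latency flat)
(B) duplex mismatch — does not account for jitter up
(C) link CRC errors — jitter up miss; input drops up miss; ARP requests flooding miss; fragmentation needed ICMP match; latency flat match
(D) multicast storm — jitter up miss; input drops up miss; ARP requests flooding match; fragmentation needed ICMP match; latency flat match
(E) BGP route flap — does not account for input drops up, ARP requests flooding, fragmentation needed ICMP
(A) is the only candidate with no mismatches.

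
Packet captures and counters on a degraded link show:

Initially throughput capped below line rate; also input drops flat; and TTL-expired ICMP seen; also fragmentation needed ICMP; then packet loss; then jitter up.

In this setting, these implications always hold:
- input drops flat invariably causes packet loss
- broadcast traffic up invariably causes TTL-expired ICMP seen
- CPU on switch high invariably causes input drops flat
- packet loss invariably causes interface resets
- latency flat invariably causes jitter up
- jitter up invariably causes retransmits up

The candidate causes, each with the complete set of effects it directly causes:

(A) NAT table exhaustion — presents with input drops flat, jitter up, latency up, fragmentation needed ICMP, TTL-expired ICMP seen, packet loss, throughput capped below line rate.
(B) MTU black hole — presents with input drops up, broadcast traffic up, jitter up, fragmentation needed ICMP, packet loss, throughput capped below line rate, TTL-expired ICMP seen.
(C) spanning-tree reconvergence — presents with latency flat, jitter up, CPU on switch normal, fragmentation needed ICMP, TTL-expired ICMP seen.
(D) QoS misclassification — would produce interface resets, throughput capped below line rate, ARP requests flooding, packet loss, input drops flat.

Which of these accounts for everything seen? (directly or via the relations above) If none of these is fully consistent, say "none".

A

Per-candidate check:
(A) NAT table exhaustion — accounts for every observation
(B) MTU black hole — throughput capped below line rate +; input drops flat -; TTL-expired ICMP seen +; fragmentation needed ICMP +; packet loss +; jitter up +
(C) spanning-tree reconvergence — throughput capped below line rate -; input drops flat -; TTL-expired ICMP seen +; fragmentation needed ICMP +; packet loss -; jitter up +
(D) QoS misclassification — throughput capped below line rate +; input drops flat +; TTL-expired ICMP seen -; fragmentation needed ICMP -; packet loss +; jitter up -
(A) is the only candidate with no mismatches.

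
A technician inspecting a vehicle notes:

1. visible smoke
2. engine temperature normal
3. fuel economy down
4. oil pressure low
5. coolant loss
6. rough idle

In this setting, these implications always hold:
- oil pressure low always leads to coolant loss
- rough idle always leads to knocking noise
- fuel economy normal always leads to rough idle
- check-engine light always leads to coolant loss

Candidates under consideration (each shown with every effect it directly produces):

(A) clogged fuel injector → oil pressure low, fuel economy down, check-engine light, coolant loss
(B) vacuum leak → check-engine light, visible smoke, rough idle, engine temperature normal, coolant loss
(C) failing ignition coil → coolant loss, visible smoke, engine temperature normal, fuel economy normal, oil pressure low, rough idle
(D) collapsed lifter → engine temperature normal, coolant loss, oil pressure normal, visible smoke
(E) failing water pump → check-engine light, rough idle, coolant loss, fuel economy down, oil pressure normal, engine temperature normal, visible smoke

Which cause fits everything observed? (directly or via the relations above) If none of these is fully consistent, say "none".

Checking each candidate against the observations:
(A) clogged fuel injector — visible smoke miss; engine temperature normal miss; fuel economy down match; oil pressure low match; coolant loss match; rough idle miss
(B) vacuum leak — does not account for fuel economy down, oil pressure low
(C) failing ignition coil — fails on fuel economy down (predicts fuel economy normal, not fuel economy down)
(D) collapsed lifter — fails on fuel economy down, oil pressure low, rough idle (predicts oil pressure normal, not oil pressure low)
(E) failing water pump — visible smoke match; engine temperature normal match; fuel economy down match; oil pressure low miss; coolant loss match; rough idle match
No candidate is consistent with all observations.

none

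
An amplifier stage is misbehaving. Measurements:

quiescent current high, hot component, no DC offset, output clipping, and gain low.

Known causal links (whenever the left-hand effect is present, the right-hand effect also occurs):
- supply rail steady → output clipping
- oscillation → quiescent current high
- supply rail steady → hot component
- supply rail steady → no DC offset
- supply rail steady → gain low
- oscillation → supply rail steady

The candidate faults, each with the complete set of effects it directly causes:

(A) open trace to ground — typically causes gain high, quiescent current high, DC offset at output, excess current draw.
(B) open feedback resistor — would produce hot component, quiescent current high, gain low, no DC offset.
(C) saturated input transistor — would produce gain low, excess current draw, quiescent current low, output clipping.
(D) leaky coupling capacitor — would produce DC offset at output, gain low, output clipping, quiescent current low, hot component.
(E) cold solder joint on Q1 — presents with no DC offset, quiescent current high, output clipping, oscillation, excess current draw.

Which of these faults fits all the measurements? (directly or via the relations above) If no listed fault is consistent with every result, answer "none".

Testing each hypothesis:
(A) open trace to ground — quiescent current high match; hot component miss; no DC offset miss; output clipping miss; gain low miss
(B) open feedback resistor — does not account for output clipping
(C) saturated input transistor — fails on quiescent current high, hot component, no DC offset (predicts quiescent current low, not quiescent current high)
(D) leaky coupling capacitor — fails on quiescent current high, no DC offset (predicts quiescent current low, not quiescent current high; predicts DC offset at output, not no DC offset)
(E) cold solder joint on Q1 — accounts for every observation (hot component through oscillation → supply rail steady → hot component)
(E) is the only candidate with no mismatches.

E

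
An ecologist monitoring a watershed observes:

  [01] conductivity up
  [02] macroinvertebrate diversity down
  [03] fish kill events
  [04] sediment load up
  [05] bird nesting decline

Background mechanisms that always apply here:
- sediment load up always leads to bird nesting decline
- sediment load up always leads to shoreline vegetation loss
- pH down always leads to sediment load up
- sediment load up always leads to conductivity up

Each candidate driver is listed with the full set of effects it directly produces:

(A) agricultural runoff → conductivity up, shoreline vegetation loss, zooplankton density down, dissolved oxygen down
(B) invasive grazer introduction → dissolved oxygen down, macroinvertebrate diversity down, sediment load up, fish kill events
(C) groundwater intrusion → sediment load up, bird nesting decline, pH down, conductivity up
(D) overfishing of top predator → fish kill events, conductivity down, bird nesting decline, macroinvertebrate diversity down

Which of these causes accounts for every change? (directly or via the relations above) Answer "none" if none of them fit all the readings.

Testing each hypothesis:
(A) agricultural runoff — conductivity up +; macroinvertebrate diversity down -; fish kill events -; sediment load up -; bird nesting decline -
(B) invasive grazer introduction — conductivity up + (through sediment load up → conductivity up); macroinvertebrate diversity down +; fish kill events +; sediment load up +; bird nesting decline + (through sediment load up → bird nesting decline)
(C) groundwater intrusion — does not account for macroinvertebrate diversity down, fish kill events
(D) overfishing of top predator — fails on conductivity up, sediment load up (predicts conductivity down, not conductivity up)
Only (B) is consistent with every observation.

B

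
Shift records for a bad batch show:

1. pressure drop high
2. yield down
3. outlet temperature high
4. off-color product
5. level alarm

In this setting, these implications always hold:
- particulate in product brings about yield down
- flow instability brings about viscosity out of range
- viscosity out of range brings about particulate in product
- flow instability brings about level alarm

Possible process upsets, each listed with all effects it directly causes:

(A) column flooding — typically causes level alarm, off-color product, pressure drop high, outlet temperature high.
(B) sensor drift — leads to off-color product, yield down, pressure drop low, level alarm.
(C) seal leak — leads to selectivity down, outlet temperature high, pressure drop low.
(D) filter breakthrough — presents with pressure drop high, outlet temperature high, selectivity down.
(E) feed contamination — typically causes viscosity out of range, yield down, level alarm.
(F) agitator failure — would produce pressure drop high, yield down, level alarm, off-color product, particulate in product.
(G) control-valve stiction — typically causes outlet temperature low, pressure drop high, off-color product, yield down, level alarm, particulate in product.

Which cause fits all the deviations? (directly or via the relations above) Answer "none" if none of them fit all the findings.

Per-candidate check:
(A) column flooding — does not account for yield down
(B) sensor drift — fails on pressure drop high, outlet temperature high (predicts pressure drop low, not pressure drop high)
(C) seal leak — fails on pressure drop high, yield down, off-color product, level alarm (predicts pressure drop low, not pressure drop high)
(D) filter breakthrough — does not account for yield down, off-color product, level alarm
(E) feed contamination — pressure drop high NO; yield down yes; outlet temperature high NO; off-color product NO; level alarm yes
(F) agitator failure — does not account for outlet temperature high
(G) control-valve stiction — fails on outlet temperature high (predicts outlet temperature low, not outlet temperature high)
Every candidate fails on at least one observation.

none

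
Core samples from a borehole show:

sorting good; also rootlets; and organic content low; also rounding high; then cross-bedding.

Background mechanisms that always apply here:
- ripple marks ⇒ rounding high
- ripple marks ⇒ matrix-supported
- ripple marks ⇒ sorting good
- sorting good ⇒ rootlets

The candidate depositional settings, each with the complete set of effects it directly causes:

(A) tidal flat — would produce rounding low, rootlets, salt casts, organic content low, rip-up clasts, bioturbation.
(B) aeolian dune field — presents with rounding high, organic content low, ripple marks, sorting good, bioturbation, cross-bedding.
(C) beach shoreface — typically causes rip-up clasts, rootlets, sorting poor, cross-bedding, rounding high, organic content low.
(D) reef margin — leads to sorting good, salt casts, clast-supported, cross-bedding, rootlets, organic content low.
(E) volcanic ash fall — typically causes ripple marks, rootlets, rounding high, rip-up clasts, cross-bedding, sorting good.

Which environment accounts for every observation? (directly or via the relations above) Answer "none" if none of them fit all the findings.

Per-candidate check:
(A) tidal flat — sorting good -; rootlets +; organic content low +; rounding high -; cross-bedding -
(B) aeolian dune field — sorting good +; rootlets + (via sorting good → rootlets); organic content low +; rounding high +; cross-bedding +
(C) beach shoreface — sorting good -; rootlets +; organic content low +; rounding high +; cross-bedding +
(D) reef margin — does not account for rounding high
(E) volcanic ash fall — sorting good +; rootlets +; organic content low -; rounding high +; cross-bedding +
(B) is the only candidate with no mismatches.

B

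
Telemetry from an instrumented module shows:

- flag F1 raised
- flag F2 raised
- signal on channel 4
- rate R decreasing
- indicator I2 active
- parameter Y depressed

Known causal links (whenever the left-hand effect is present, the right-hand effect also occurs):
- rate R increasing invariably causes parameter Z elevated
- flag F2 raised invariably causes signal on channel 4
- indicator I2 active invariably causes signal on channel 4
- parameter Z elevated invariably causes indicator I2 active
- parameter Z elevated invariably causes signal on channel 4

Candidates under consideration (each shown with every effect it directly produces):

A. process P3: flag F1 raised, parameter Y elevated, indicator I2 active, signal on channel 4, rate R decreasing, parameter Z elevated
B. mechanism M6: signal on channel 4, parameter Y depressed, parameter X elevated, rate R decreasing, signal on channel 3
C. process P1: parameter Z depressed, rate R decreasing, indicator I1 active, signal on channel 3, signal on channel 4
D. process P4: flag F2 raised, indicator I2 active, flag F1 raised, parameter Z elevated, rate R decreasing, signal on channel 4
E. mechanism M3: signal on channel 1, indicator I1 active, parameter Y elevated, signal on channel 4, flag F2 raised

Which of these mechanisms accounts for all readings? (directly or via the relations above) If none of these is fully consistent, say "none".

Per-candidate check:
(A) process P3 — flag F1 raised match; flag F2 raised miss; signal on channel 4 match; rate R decreasing match; indicator I2 active match; parameter Y depressed miss
(B) mechanism M6 — does not account for flag F1 raised, flag F2 raised, indicator I2 active
(C) process P1 — does not account for flag F1 raised, flag F2 raised, indicator I2 active, parameter Y depressed
(D) process P4 — does not account for parameter Y depressed
(E) mechanism M3 — fails on flag F1 raised, rate R decreasing, indicator I2 active, parameter Y depressed (predicts parameter Y elevated, not parameter Y depressed)
None of the listed candidates fits everything.

none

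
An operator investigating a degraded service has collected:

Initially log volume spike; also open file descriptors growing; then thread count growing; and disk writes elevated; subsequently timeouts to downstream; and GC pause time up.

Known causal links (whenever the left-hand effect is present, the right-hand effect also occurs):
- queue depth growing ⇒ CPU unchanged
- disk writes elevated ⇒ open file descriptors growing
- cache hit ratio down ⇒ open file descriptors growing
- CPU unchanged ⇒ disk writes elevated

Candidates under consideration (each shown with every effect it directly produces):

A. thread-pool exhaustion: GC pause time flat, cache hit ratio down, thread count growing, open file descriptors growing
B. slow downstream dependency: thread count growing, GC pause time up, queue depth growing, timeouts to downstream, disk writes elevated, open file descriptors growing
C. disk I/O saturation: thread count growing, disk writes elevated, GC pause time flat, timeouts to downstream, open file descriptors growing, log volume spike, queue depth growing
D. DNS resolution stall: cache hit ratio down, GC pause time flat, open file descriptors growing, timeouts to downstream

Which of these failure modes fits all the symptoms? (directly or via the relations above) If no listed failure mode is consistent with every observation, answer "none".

none

Testing each hypothesis:
(A) thread-pool exhaustion — log volume spike -; open file descriptors growing +; thread count growing +; disk writes elevated -; timeouts to downstream -; GC pause time up -
(B) slow downstream dependency — log volume spike -; open file descriptors growing +; thread count growing +; disk writes elevated +; timeouts to downstream +; GC pause time up +
(C) disk I/O saturation — log volume spike +; open file descriptors growing +; thread count growing +; disk writes elevated +; timeouts to downstream +; GC pause time up -
(D) DNS resolution stall — fails on log volume spike, thread count growing, disk writes elevated, GC pause time up (predicts GC pause time flat, not GC pause time up)
None of the listed candidates fits everything.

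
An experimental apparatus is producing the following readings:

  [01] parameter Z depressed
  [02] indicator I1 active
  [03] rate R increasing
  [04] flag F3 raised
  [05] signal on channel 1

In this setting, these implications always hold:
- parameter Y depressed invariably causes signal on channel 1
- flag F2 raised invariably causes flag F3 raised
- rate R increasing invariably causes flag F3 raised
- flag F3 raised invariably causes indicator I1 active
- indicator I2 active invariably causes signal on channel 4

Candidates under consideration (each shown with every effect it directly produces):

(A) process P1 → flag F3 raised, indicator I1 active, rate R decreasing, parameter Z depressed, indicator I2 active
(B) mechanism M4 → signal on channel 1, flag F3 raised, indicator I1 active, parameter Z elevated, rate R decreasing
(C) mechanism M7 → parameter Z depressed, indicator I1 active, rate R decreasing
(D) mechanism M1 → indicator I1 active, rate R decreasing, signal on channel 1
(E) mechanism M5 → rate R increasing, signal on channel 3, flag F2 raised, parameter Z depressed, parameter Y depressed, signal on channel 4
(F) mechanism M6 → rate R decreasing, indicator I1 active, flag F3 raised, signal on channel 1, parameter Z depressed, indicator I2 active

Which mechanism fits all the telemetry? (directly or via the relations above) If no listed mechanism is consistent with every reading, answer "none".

E

Testing each hypothesis:
(A) process P1 — fails on rate R increasing, signal on channel 1 (predicts rate R decreasing, not rate R increasing)
(B) mechanism M4 — parameter Z depressed -; indicator I1 active +; rate R increasing -; flag F3 raised +; signal on channel 1 +
(C) mechanism M7 — parameter Z depressed +; indicator I1 active +; rate R increasing -; flag F3 raised -; signal on channel 1 -
(D) mechanism M1 — parameter Z depressed -; indicator I1 active +; rate R increasing -; flag F3 raised -; signal on channel 1 +
(E) mechanism M5 — parameter Z depressed +; indicator I1 active + (via rate R increasing → flag F3 raised → indicator I1 active); rate R increasing +; flag F3 raised + (via rate R increasing → flag F3 raised); signal on channel 1 + (via parameter Y depressed → signal on channel 1)
(F) mechanism M6 — fails on rate R increasing (predicts rate R decreasing, not rate R increasing)
(E) alone accounts for all the evidence.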